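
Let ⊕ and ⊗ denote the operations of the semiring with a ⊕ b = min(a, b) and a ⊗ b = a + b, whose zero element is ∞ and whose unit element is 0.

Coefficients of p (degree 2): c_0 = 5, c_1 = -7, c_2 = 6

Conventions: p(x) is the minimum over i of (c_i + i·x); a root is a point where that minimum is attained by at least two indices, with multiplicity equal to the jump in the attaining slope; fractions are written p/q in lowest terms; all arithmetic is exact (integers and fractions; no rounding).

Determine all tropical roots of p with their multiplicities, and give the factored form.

hull edge (i=0, c=5) to (i=1, c=-7): slope -12, span 1
hull edge (i=1, c=-7) to (i=2, c=6): slope 13, span 1
Factored form: p(x) = 6 ⊗ (x ⊕ (-13)) ⊗ (x ⊕ 12)
Answer: roots = -13 (mult 1), 12 (mult 1)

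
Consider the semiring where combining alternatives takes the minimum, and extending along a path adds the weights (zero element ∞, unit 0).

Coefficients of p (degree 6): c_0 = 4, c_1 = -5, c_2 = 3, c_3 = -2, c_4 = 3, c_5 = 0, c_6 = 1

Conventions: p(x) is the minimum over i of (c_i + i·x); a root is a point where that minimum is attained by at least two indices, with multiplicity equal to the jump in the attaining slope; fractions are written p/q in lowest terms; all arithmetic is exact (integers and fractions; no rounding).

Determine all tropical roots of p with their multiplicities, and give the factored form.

hull edge (i=0, c=4) to (i=1, c=-5): slope -9, span 1
hull edge (i=1, c=-5) to (i=6, c=1): slope 6/5, span 5
Factored form: p(x) = 1 ⊗ (x ⊕ (-6/5)) ⊗ (x ⊕ (-6/5)) ⊗ (x ⊕ (-6/5)) ⊗ (x ⊕ (-6/5)) ⊗ (x ⊕ (-6/5)) ⊗ (x ⊕ 9)
Answer: roots = -6/5 (mult 5), 9 (mult 1)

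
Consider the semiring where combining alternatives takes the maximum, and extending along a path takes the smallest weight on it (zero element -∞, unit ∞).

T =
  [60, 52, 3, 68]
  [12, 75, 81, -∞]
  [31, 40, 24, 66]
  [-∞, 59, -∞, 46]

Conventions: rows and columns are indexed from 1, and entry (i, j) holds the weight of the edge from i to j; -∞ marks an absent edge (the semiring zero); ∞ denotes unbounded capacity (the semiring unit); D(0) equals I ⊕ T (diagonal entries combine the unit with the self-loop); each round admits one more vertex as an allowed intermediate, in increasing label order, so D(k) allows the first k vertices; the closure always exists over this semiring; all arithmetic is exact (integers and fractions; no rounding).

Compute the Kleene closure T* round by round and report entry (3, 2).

D(0):
  [∞, 52, 3, 68]
  [12, ∞, 81, -∞]
  [31, 40, ∞, 66]
  [-∞, 59, -∞, ∞]
D(1):
  [∞, 52, 3, 68]
  [12, ∞, 81, 12]
  [31, 40, ∞, 66]
  [-∞, 59, -∞, ∞]
D(2):
  [∞, 52, 52, 68]
  [12, ∞, 81, 12]
  [31, 40, ∞, 66]
  [12, 59, 59, ∞]
D(3):
  [∞, 52, 52, 68]
  [31, ∞, 81, 66]
  [31, 40, ∞, 66]
  [31, 59, 59, ∞]
D(4):
  [∞, 59, 59, 68]
  [31, ∞, 81, 66]
  [31, 59, ∞, 66]
  [31, 59, 59, ∞]
Answer: T*[3][2] = 59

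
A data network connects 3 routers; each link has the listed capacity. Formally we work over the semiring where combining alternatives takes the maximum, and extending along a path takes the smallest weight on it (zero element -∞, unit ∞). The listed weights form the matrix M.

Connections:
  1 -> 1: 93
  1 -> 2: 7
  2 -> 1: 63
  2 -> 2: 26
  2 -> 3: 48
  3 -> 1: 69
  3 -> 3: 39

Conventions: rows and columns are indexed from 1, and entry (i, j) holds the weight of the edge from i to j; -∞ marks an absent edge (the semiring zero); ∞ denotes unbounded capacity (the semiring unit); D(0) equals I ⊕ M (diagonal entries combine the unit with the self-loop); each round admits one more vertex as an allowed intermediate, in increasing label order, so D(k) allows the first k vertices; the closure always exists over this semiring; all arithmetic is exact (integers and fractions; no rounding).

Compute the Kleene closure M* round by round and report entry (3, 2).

D(0):
  [∞, 7, -∞]
  [63, ∞, 48]
  [69, -∞, ∞]
D(1):
  [∞, 7, -∞]
  [63, ∞, 48]
  [69, 7, ∞]
D(2):
  [∞, 7, 7]
  [63, ∞, 48]
  [69, 7, ∞]
D(3):
  [∞, 7, 7]
  [63, ∞, 48]
  [69, 7, ∞]
Answer: M*[3][2] = 7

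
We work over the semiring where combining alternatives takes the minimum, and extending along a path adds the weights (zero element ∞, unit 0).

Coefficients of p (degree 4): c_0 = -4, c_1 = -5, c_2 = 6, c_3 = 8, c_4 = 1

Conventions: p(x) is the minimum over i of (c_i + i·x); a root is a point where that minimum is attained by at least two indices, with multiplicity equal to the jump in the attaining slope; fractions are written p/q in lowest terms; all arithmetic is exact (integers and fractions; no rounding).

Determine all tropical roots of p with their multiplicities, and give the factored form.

hull edge (i=0, c=-4) to (i=1, c=-5): slope -1, span 1
hull edge (i=1, c=-5) to (i=4, c=1): slope 2, span 3
Factored form: p(x) = 1 ⊗ (x ⊕ (-2)) ⊗ (x ⊕ (-2)) ⊗ (x ⊕ (-2)) ⊗ (x ⊕ 1)
Answer: roots = -2 (mult 3), 1 (mult 1)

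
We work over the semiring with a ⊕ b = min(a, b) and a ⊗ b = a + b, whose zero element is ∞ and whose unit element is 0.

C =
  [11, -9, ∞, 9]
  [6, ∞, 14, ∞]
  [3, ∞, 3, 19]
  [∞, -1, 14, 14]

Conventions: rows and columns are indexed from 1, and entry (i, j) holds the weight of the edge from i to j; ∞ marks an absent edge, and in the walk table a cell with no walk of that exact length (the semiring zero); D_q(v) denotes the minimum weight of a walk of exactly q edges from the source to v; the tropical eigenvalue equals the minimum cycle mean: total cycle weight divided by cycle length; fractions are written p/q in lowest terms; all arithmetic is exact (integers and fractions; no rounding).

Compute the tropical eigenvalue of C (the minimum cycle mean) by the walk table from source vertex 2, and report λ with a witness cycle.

q=0: [∞, 0, ∞, ∞]
q=1: [6, ∞, 14, ∞]
q=2: [17, -3, 17, 15]
q=3: [3, 8, 11, 26]
q=4: [14, -6, 14, 12]
Optimal cycle mean attained by: cycle 1->2->1, total (-9) + 6, length 2.
Answer: λ = -3/2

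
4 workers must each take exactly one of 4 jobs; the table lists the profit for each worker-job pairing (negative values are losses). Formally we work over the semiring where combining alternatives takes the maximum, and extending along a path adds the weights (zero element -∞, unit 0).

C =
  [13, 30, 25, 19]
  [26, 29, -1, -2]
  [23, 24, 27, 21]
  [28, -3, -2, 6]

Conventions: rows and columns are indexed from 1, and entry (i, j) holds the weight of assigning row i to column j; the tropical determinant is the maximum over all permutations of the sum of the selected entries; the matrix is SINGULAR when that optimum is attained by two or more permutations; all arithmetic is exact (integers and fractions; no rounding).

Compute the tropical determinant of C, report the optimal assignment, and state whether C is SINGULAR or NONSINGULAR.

σ = (1, 2, 3, 4): 13 + 29 + 27 + 6 = 75
σ = (1, 2, 4, 3): 13 + 29 + 21 + (-2) = 61
σ = (1, 3, 2, 4): 13 + (-1) + 24 + 6 = 42
σ = (1, 3, 4, 2): 13 + (-1) + 21 + (-3) = 30
σ = (1, 4, 2, 3): 13 + (-2) + 24 + (-2) = 33
σ = (1, 4, 3, 2): 13 + (-2) + 27 + (-3) = 35
σ = (2, 1, 3, 4): 30 + 26 + 27 + 6 = 89
σ = (2, 1, 4, 3): 30 + 26 + 21 + (-2) = 75
σ = (2, 3, 1, 4): 30 + (-1) + 23 + 6 = 58
σ = (2, 3, 4, 1): 30 + (-1) + 21 + 28 = 78
σ = (2, 4, 1, 3): 30 + (-2) + 23 + (-2) = 49
σ = (2, 4, 3, 1): 30 + (-2) + 27 + 28 = 83
σ = (3, 1, 2, 4): 25 + 26 + 24 + 6 = 81
σ = (3, 1, 4, 2): 25 + 26 + 21 + (-3) = 69
σ = (3, 2, 1, 4): 25 + 29 + 23 + 6 = 83
σ = (3, 2, 4, 1): 25 + 29 + 21 + 28 = 103
σ = (3, 4, 1, 2): 25 + (-2) + 23 + (-3) = 43
σ = (3, 4, 2, 1): 25 + (-2) + 24 + 28 = 75
σ = (4, 1, 2, 3): 19 + 26 + 24 + (-2) = 67
σ = (4, 1, 3, 2): 19 + 26 + 27 + (-3) = 69
σ = (4, 2, 1, 3): 19 + 29 + 23 + (-2) = 69
σ = (4, 2, 3, 1): 19 + 29 + 27 + 28 = 103
σ = (4, 3, 1, 2): 19 + (-1) + 23 + (-3) = 38
σ = (4, 3, 2, 1): 19 + (-1) + 24 + 28 = 70
Optimal value attained by: σ = (3, 2, 4, 1).
Answer: det⊕(C) = 103; verdict: SINGULAR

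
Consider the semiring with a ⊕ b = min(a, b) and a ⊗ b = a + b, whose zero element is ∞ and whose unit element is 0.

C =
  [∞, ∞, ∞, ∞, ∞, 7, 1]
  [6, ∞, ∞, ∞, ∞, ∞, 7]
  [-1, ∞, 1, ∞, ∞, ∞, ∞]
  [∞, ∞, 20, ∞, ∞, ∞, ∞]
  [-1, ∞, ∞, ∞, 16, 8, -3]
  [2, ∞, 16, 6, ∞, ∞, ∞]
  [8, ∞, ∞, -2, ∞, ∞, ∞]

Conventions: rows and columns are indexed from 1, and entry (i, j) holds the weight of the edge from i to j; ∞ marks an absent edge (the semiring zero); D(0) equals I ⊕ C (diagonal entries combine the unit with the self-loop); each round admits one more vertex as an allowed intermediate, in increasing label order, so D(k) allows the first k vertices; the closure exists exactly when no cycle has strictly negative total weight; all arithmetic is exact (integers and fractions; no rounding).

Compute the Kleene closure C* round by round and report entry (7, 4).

D(0):
  [0, ∞, ∞, ∞, ∞, 7, 1]
  [6, 0, ∞, ∞, ∞, ∞, 7]
  [-1, ∞, 0, ∞, ∞, ∞, ∞]
  [∞, ∞, 20, 0, ∞, ∞, ∞]
  [-1, ∞, ∞, ∞, 0, 8, -3]
  [2, ∞, 16, 6, ∞, 0, ∞]
  [8, ∞, ∞, -2, ∞, ∞, 0]
D(1):
  [0, ∞, ∞, ∞, ∞, 7, 1]
  [6, 0, ∞, ∞, ∞, 13, 7]
  [-1, ∞, 0, ∞, ∞, 6, 0]
  [∞, ∞, 20, 0, ∞, ∞, ∞]
  [-1, ∞, ∞, ∞, 0, 6, -3]
  [2, ∞, 16, 6, ∞, 0, 3]
  [8, ∞, ∞, -2, ∞, 15, 0]
D(2):
  [0, ∞, ∞, ∞, ∞, 7, 1]
  [6, 0, ∞, ∞, ∞, 13, 7]
  [-1, ∞, 0, ∞, ∞, 6, 0]
  [∞, ∞, 20, 0, ∞, ∞, ∞]
  [-1, ∞, ∞, ∞, 0, 6, -3]
  [2, ∞, 16, 6, ∞, 0, 3]
  [8, ∞, ∞, -2, ∞, 15, 0]
D(3):
  [0, ∞, ∞, ∞, ∞, 7, 1]
  [6, 0, ∞, ∞, ∞, 13, 7]
  [-1, ∞, 0, ∞, ∞, 6, 0]
  [19, ∞, 20, 0, ∞, 26, 20]
  [-1, ∞, ∞, ∞, 0, 6, -3]
  [2, ∞, 16, 6, ∞, 0, 3]
  [8, ∞, ∞, -2, ∞, 15, 0]
D(4):
  [0, ∞, ∞, ∞, ∞, 7, 1]
  [6, 0, ∞, ∞, ∞, 13, 7]
  [-1, ∞, 0, ∞, ∞, 6, 0]
  [19, ∞, 20, 0, ∞, 26, 20]
  [-1, ∞, ∞, ∞, 0, 6, -3]
  [2, ∞, 16, 6, ∞, 0, 3]
  [8, ∞, 18, -2, ∞, 15, 0]
D(5):
  [0, ∞, ∞, ∞, ∞, 7, 1]
  [6, 0, ∞, ∞, ∞, 13, 7]
  [-1, ∞, 0, ∞, ∞, 6, 0]
  [19, ∞, 20, 0, ∞, 26, 20]
  [-1, ∞, ∞, ∞, 0, 6, -3]
  [2, ∞, 16, 6, ∞, 0, 3]
  [8, ∞, 18, -2, ∞, 15, 0]
D(6):
  [0, ∞, 23, 13, ∞, 7, 1]
  [6, 0, 29, 19, ∞, 13, 7]
  [-1, ∞, 0, 12, ∞, 6, 0]
  [19, ∞, 20, 0, ∞, 26, 20]
  [-1, ∞, 22, 12, 0, 6, -3]
  [2, ∞, 16, 6, ∞, 0, 3]
  [8, ∞, 18, -2, ∞, 15, 0]
D(7):
  [0, ∞, 19, -1, ∞, 7, 1]
  [6, 0, 25, 5, ∞, 13, 7]
  [-1, ∞, 0, -2, ∞, 6, 0]
  [19, ∞, 20, 0, ∞, 26, 20]
  [-1, ∞, 15, -5, 0, 6, -3]
  [2, ∞, 16, 1, ∞, 0, 3]
  [8, ∞, 18, -2, ∞, 15, 0]
Answer: C*[7][4] = -2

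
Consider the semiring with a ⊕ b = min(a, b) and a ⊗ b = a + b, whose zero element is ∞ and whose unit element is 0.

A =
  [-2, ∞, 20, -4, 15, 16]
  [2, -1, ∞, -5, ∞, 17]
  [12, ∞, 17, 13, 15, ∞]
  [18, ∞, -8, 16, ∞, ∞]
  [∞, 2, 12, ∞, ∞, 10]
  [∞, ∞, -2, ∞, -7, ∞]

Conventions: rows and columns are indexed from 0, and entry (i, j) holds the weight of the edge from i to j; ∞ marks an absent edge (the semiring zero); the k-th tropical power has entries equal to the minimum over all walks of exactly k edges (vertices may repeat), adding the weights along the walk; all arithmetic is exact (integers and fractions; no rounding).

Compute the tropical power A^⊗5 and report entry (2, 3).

A^⊗2:
  [-4, 17, -12, -6, 9, 14]
  [0, -2, -13, -6, 10, 16]
  [10, 17, 5, 8, 27, 25]
  [4, ∞, 8, 5, 7, 34]
  [4, 1, 8, -3, 3, 19]
  [10, -5, 5, 11, 13, 3]
A^⊗3:
  [-6, 11, -14, -8, 3, 12]
  [-2, -3, -14, -7, 2, 15]
  [8, 16, 0, 6, 18, 26]
  [2, 9, -3, 0, 19, 17]
  [2, 0, -11, -4, 12, 13]
  [-3, -6, 1, -10, -4, 12]
A^⊗4:
  [-8, 5, -16, -10, 1, 10]
  [-4, -4, -15, -8, 1, 12]
  [6, 15, -2, 4, 15, 24]
  [0, 8, -8, -2, 10, 18]
  [0, -1, -12, -5, 4, 17]
  [-5, -7, -18, -11, 5, 6]
A^⊗5:
  [-10, 3, -18, -12, -1, 8]
  [-6, -5, -16, -9, 0, 11]
  [4, 14, -4, 2, 13, 22]
  [-2, 7, -10, -4, 7, 16]
  [-2, -2, -13, -6, 3, 14]
  [-7, -8, -19, -12, -3, 10]
Key observation: the optimum is the walk 2->0->0->0->0->3, with weight 12 + (-2) + (-2) + (-2) + (-4) = 2.
Optimal value attained by: walk 2->0->0->0->0->3.
Answer: (A^⊗5)[2][3] = 2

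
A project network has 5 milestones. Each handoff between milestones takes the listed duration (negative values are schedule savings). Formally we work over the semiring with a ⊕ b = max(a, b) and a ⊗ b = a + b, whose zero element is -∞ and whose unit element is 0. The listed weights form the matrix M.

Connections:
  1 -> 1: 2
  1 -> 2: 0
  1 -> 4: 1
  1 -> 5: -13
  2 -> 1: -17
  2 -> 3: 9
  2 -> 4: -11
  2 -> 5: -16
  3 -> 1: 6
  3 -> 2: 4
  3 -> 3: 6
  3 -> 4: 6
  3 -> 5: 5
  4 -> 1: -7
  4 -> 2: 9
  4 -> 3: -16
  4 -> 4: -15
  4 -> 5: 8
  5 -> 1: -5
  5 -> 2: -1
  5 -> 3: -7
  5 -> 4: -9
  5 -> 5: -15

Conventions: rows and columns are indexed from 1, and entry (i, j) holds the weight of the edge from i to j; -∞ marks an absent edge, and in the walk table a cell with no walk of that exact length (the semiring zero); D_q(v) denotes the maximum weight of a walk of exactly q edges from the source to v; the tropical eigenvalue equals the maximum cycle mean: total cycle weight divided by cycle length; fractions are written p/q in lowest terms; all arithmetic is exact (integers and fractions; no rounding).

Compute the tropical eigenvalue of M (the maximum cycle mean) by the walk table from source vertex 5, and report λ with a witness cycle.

q=0: [-∞, -∞, -∞, -∞, 0]
q=1: [-5, -1, -7, -9, -15]
q=2: [-1, 0, 8, -1, -1]
q=3: [14, 12, 14, 14, 13]
q=4: [20, 23, 21, 20, 22]
q=5: [27, 29, 32, 27, 28]
Optimal cycle mean attained by: cycle 2->3->4->2, total 9 + 6 + 9, length 3.
Answer: λ = 8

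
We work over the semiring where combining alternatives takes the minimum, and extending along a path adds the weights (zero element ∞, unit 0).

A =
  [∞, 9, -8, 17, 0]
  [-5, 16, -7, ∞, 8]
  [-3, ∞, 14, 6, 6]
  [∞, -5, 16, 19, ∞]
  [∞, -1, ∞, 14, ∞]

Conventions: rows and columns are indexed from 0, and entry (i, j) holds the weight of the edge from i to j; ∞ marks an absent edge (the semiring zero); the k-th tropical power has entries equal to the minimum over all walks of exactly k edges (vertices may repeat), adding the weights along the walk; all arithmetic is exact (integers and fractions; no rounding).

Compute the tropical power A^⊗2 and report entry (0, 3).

A^⊗2:
  [-11, -1, 2, -2, -2]
  [-10, 4, -13, -1, -5]
  [11, 1, -11, 14, -3]
  [-10, 11, -12, 22, 3]
  [-6, 9, -8, 33, 7]
Key observation: the optimum is the walk 0->2->3, with weight (-8) + 6 = -2.
Optimal value attained by: walk 0->2->3.
Answer: (A^⊗2)[0][3] = -2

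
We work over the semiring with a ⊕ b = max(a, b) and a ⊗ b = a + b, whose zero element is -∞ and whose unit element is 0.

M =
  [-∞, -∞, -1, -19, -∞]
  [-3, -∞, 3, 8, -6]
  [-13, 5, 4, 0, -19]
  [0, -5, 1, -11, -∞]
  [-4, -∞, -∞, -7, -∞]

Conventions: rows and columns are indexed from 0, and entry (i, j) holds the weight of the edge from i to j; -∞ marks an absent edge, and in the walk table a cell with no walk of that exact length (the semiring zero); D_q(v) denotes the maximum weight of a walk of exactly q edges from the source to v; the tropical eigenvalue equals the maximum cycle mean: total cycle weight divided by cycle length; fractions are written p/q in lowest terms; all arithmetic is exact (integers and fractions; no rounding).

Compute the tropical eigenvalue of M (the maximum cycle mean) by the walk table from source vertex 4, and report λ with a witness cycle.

q=0: [-∞, -∞, -∞, -∞, 0]
q=1: [-4, -∞, -∞, -7, -∞]
q=2: [-7, -12, -5, -18, -∞]
q=3: [-15, 0, -1, -4, -18]
q=4: [-3, 4, 3, 8, -6]
q=5: [8, 8, 9, 12, -2]
Optimal cycle mean attained by: cycle 1->3->2->1, total 8 + 1 + 5, length 3.
Answer: λ = 14/3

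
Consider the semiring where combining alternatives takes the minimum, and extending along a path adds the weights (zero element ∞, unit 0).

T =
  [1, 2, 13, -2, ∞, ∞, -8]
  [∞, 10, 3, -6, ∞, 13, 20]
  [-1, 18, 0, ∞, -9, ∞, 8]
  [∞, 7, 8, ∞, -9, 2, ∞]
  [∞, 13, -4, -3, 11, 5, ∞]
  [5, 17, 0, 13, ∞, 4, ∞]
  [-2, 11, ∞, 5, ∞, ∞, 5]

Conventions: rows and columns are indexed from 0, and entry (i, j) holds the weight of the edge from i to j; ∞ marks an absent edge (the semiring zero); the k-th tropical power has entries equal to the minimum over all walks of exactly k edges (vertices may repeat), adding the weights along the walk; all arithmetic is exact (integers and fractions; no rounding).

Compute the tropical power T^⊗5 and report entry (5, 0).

T^⊗2:
  [-10, 3, 5, -4, -11, 0, -7]
  [2, 1, 2, 4, -15, -4, 11]
  [-1, 1, -13, -12, -9, -4, -9]
  [7, 4, -13, -12, -1, -4, 16]
  [-5, 4, -4, 7, -13, -1, 4]
  [-1, 7, 0, 3, -9, 8, -3]
  [-1, 0, 11, -4, -4, 7, -10]
T^⊗3:
  [-9, -8, -15, -14, -13, -6, -18]
  [1, -2, -19, -18, -7, -10, -6]
  [-14, -5, -13, -12, -22, -10, -9]
  [-14, -5, -13, -4, -22, -10, -5]
  [-5, -3, -17, -16, -13, -8, -13]
  [-5, 1, -13, -12, -9, -4, -9]
  [-12, 1, -8, -7, -13, -2, -9]
T^⊗4:
  [-20, -7, -17, -16, -24, -12, -17]
  [-20, -11, -19, -10, -28, -16, -11]
  [-14, -12, -26, -25, -22, -17, -22]
  [-14, -12, -26, -25, -22, -17, -22]
  [-18, -9, -17, -16, -26, -14, -13]
  [-14, -5, -13, -12, -22, -10, -13]
  [-11, -10, -17, -16, -17, -8, -20]
T^⊗5:
  [-19, -18, -28, -27, -26, -19, -28]
  [-20, -18, -32, -31, -28, -23, -28]
  [-27, -18, -26, -25, -35, -23, -22]
  [-27, -18, -26, -25, -35, -23, -22]
  [-18, -16, -30, -29, -26, -21, -26]
  [-15, -12, -26, -25, -22, -17, -22]
  [-22, -9, -21, -20, -26, -14, -19]
Key observation: the optimum is the walk 5->0->6->0->6->0, with weight 5 + (-8) + (-2) + (-8) + (-2) = -15.
Optimal value attained by: walk 5->0->6->0->6->0.
Answer: (T^⊗5)[5][0] = -15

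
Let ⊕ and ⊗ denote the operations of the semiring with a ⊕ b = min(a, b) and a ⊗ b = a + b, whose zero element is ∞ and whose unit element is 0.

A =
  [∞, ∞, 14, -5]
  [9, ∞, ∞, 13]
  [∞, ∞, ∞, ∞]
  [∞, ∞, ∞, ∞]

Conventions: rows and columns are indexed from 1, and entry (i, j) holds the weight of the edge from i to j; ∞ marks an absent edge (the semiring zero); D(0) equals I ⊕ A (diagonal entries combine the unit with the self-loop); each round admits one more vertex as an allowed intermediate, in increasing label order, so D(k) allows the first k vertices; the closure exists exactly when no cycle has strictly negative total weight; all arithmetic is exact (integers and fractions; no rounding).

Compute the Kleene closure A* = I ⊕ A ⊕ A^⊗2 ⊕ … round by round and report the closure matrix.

D(0):
  [0, ∞, 14, -5]
  [9, 0, ∞, 13]
  [∞, ∞, 0, ∞]
  [∞, ∞, ∞, 0]
D(1):
  [0, ∞, 14, -5]
  [9, 0, 23, 4]
  [∞, ∞, 0, ∞]
  [∞, ∞, ∞, 0]
D(2):
  [0, ∞, 14, -5]
  [9, 0, 23, 4]
  [∞, ∞, 0, ∞]
  [∞, ∞, ∞, 0]
D(3):
  [0, ∞, 14, -5]
  [9, 0, 23, 4]
  [∞, ∞, 0, ∞]
  [∞, ∞, ∞, 0]
D(4):
  [0, ∞, 14, -5]
  [9, 0, 23, 4]
  [∞, ∞, 0, ∞]
  [∞, ∞, ∞, 0]
Answer: A* = [[0, ∞, 14, -5], [9, 0, 23, 4], [∞, ∞, 0, ∞], [∞, ∞, ∞, 0]]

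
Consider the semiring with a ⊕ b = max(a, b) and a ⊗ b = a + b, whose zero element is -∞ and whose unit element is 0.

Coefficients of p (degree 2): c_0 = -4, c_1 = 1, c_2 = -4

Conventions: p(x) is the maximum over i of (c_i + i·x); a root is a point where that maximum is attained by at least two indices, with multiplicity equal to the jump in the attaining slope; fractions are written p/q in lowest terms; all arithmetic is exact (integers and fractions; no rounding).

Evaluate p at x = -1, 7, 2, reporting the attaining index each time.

p(-1) = max(-4+0·(-1)=-4, 1+1·(-1)=0, -4+2·(-1)=-6) = 0 (attained by i=1)
p(7) = max(-4+0·7=-4, 1+1·7=8, -4+2·7=10) = 10 (attained by i=2)
p(2) = max(-4+0·2=-4, 1+1·2=3, -4+2·2=0) = 3 (attained by i=1)
Answer: p(-1) = 0; p(7) = 10; p(2) = 3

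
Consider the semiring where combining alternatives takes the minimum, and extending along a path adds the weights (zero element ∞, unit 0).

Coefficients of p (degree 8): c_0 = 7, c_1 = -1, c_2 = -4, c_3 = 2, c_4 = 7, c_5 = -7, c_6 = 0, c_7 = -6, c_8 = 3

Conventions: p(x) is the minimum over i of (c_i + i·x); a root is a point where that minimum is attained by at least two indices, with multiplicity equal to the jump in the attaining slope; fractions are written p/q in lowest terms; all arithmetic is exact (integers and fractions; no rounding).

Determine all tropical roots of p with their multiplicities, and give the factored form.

hull edge (i=0, c=7) to (i=1, c=-1): slope -8, span 1
hull edge (i=1, c=-1) to (i=2, c=-4): slope -3, span 1
hull edge (i=2, c=-4) to (i=5, c=-7): slope -1, span 3
hull edge (i=5, c=-7) to (i=7, c=-6): slope 1/2, span 2
hull edge (i=7, c=-6) to (i=8, c=3): slope 9, span 1
Factored form: p(x) = 3 ⊗ (x ⊕ (-9)) ⊗ (x ⊕ (-1/2)) ⊗ (x ⊕ (-1/2)) ⊗ (x ⊕ 1) ⊗ (x ⊕ 1) ⊗ (x ⊕ 1) ⊗ (x ⊕ 3) ⊗ (x ⊕ 8)
Answer: roots = -9 (mult 1), -1/2 (mult 2), 1 (mult 3), 3 (mult 1), 8 (mult 1)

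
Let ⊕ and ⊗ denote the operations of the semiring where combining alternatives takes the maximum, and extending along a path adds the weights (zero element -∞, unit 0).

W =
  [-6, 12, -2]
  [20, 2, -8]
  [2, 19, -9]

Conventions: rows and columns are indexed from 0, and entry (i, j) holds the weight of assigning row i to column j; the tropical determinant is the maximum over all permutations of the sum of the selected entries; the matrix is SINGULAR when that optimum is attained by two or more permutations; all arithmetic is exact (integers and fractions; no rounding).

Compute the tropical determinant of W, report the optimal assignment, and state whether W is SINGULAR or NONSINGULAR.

σ = (0, 1, 2): (-6) + 2 + (-9) = -13
σ = (0, 2, 1): (-6) + (-8) + 19 = 5
σ = (1, 0, 2): 12 + 20 + (-9) = 23
σ = (1, 2, 0): 12 + (-8) + 2 = 6
σ = (2, 0, 1): (-2) + 20 + 19 = 37
σ = (2, 1, 0): (-2) + 2 + 2 = 2
Optimal value attained by: σ = (2, 0, 1).
Answer: det⊕(W) = 37; verdict: NONSINGULAR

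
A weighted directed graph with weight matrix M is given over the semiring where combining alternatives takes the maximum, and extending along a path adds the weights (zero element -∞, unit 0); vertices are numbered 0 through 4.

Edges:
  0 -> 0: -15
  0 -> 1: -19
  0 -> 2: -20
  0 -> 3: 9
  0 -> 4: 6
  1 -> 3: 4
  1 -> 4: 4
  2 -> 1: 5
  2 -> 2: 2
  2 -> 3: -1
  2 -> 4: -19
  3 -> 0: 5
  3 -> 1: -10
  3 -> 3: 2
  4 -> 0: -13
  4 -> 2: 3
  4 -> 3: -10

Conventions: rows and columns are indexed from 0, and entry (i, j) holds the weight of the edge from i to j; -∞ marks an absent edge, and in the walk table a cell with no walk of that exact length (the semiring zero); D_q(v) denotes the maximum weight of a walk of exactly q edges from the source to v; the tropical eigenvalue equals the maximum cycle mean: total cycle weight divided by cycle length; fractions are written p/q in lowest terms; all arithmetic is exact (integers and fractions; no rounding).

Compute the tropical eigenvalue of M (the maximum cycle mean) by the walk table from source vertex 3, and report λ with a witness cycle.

q=0: [-∞, -∞, -∞, 0, -∞]
q=1: [5, -10, -∞, 2, -∞]
q=2: [7, -8, -15, 14, 11]
q=3: [19, 4, 14, 16, 13]
q=4: [21, 19, 16, 28, 25]
q=5: [33, 21, 28, 30, 27]
Optimal cycle mean attained by: cycle 0->3->0, total 9 + 5, length 2.
Answer: λ = 7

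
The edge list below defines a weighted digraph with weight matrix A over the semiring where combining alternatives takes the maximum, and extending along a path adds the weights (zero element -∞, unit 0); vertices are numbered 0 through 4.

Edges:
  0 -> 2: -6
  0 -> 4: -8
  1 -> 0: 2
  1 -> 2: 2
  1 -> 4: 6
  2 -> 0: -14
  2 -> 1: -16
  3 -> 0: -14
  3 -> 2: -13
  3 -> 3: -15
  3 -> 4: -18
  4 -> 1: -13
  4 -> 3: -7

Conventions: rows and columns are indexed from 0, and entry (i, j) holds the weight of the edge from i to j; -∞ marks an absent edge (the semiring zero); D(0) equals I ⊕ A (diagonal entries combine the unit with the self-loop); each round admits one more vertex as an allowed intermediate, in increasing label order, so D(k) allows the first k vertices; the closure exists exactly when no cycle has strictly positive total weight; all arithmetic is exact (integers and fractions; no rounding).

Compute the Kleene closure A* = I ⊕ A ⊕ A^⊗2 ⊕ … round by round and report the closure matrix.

D(0):
  [0, -∞, -6, -∞, -8]
  [2, 0, 2, -∞, 6]
  [-14, -16, 0, -∞, -∞]
  [-14, -∞, -13, 0, -18]
  [-∞, -13, -∞, -7, 0]
D(1):
  [0, -∞, -6, -∞, -8]
  [2, 0, 2, -∞, 6]
  [-14, -16, 0, -∞, -22]
  [-14, -∞, -13, 0, -18]
  [-∞, -13, -∞, -7, 0]
D(2):
  [0, -∞, -6, -∞, -8]
  [2, 0, 2, -∞, 6]
  [-14, -16, 0, -∞, -10]
  [-14, -∞, -13, 0, -18]
  [-11, -13, -11, -7, 0]
D(3):
  [0, -22, -6, -∞, -8]
  [2, 0, 2, -∞, 6]
  [-14, -16, 0, -∞, -10]
  [-14, -29, -13, 0, -18]
  [-11, -13, -11, -7, 0]
D(4):
  [0, -22, -6, -∞, -8]
  [2, 0, 2, -∞, 6]
  [-14, -16, 0, -∞, -10]
  [-14, -29, -13, 0, -18]
  [-11, -13, -11, -7, 0]
D(5):
  [0, -21, -6, -15, -8]
  [2, 0, 2, -1, 6]
  [-14, -16, 0, -17, -10]
  [-14, -29, -13, 0, -18]
  [-11, -13, -11, -7, 0]
Answer: A* = [[0, -21, -6, -15, -8], [2, 0, 2, -1, 6], [-14, -16, 0, -17, -10], [-14, -29, -13, 0, -18], [-11, -13, -11, -7, 0]]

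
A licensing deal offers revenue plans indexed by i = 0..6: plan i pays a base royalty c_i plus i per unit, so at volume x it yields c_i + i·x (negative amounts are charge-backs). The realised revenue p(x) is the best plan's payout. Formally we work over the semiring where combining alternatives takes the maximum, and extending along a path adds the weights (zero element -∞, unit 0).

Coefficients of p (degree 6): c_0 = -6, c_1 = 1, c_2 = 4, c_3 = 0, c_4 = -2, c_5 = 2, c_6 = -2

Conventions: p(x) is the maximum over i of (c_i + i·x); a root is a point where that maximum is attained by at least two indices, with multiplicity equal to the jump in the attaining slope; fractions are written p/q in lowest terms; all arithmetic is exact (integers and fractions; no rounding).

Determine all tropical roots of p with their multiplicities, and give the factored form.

hull edge (i=0, c=-6) to (i=1, c=1): slope 7, span 1
hull edge (i=1, c=1) to (i=2, c=4): slope 3, span 1
hull edge (i=2, c=4) to (i=5, c=2): slope -2/3, span 3
hull edge (i=5, c=2) to (i=6, c=-2): slope -4, span 1
Factored form: p(x) = -2 ⊗ (x ⊕ (-7)) ⊗ (x ⊕ (-3)) ⊗ (x ⊕ 2/3) ⊗ (x ⊕ 2/3) ⊗ (x ⊕ 2/3) ⊗ (x ⊕ 4)
Answer: roots = -7 (mult 1), -3 (mult 1), 2/3 (mult 3), 4 (mult 1)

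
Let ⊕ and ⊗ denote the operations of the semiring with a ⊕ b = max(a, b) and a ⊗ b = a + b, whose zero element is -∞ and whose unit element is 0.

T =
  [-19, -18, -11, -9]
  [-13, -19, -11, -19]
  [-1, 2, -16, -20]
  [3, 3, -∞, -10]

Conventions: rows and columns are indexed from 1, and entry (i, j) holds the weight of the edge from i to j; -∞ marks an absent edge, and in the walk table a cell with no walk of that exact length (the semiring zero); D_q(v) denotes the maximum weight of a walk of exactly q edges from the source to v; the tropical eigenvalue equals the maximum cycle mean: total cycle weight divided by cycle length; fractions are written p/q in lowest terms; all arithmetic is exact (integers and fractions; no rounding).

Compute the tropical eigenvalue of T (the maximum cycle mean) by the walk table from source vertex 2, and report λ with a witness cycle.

q=0: [-∞, 0, -∞, -∞]
q=1: [-13, -19, -11, -19]
q=2: [-12, -9, -24, -22]
q=3: [-19, -19, -20, -21]
q=4: [-18, -18, -30, -28]
Optimal cycle mean attained by: cycle 1->4->1, total (-9) + 3, length 2.
Answer: λ = -3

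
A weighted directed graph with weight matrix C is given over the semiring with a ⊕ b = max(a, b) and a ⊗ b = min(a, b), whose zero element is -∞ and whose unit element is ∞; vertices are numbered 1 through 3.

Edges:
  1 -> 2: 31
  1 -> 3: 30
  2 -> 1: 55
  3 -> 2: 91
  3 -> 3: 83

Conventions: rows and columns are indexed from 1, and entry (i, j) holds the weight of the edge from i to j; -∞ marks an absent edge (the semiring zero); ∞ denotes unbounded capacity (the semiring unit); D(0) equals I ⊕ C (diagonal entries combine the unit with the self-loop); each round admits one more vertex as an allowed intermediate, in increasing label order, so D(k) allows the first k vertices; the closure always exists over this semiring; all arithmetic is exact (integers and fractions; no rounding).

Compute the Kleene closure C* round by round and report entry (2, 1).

D(0):
  [∞, 31, 30]
  [55, ∞, -∞]
  [-∞, 91, ∞]
D(1):
  [∞, 31, 30]
  [55, ∞, 30]
  [-∞, 91, ∞]
D(2):
  [∞, 31, 30]
  [55, ∞, 30]
  [55, 91, ∞]
D(3):
  [∞, 31, 30]
  [55, ∞, 30]
  [55, 91, ∞]
Answer: C*[2][1] = 55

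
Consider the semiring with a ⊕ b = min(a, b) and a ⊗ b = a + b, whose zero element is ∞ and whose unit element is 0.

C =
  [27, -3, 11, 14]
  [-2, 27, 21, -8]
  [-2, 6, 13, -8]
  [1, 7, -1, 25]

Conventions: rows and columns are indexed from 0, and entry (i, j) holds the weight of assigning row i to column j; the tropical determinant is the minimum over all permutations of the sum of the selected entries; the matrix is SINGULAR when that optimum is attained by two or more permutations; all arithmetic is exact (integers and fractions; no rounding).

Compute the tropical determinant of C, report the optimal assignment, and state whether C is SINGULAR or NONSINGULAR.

σ = (0, 1, 2, 3): 27 + 27 + 13 + 25 = 92
σ = (0, 1, 3, 2): 27 + 27 + (-8) + (-1) = 45
σ = (0, 2, 1, 3): 27 + 21 + 6 + 25 = 79
σ = (0, 2, 3, 1): 27 + 21 + (-8) + 7 = 47
σ = (0, 3, 1, 2): 27 + (-8) + 6 + (-1) = 24
σ = (0, 3, 2, 1): 27 + (-8) + 13 + 7 = 39
σ = (1, 0, 2, 3): (-3) + (-2) + 13 + 25 = 33
σ = (1, 0, 3, 2): (-3) + (-2) + (-8) + (-1) = -14
σ = (1, 2, 0, 3): (-3) + 21 + (-2) + 25 = 41
σ = (1, 2, 3, 0): (-3) + 21 + (-8) + 1 = 11
σ = (1, 3, 0, 2): (-3) + (-8) + (-2) + (-1) = -14
σ = (1, 3, 2, 0): (-3) + (-8) + 13 + 1 = 3
σ = (2, 0, 1, 3): 11 + (-2) + 6 + 25 = 40
σ = (2, 0, 3, 1): 11 + (-2) + (-8) + 7 = 8
σ = (2, 1, 0, 3): 11 + 27 + (-2) + 25 = 61
σ = (2, 1, 3, 0): 11 + 27 + (-8) + 1 = 31
σ = (2, 3, 0, 1): 11 + (-8) + (-2) + 7 = 8
σ = (2, 3, 1, 0): 11 + (-8) + 6 + 1 = 10
σ = (3, 0, 1, 2): 14 + (-2) + 6 + (-1) = 17
σ = (3, 0, 2, 1): 14 + (-2) + 13 + 7 = 32
σ = (3, 1, 0, 2): 14 + 27 + (-2) + (-1) = 38
σ = (3, 1, 2, 0): 14 + 27 + 13 + 1 = 55
σ = (3, 2, 0, 1): 14 + 21 + (-2) + 7 = 40
σ = (3, 2, 1, 0): 14 + 21 + 6 + 1 = 42
Optimal value attained by: σ = (1, 0, 3, 2).
Answer: det⊕(C) = -14; verdict: SINGULAR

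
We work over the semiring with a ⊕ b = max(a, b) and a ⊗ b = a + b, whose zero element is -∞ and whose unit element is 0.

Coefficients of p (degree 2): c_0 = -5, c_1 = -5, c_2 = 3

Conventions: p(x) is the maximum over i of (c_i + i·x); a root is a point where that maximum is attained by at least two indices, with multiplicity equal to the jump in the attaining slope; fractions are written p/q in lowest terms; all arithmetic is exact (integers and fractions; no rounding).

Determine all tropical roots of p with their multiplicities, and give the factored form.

hull edge (i=0, c=-5) to (i=2, c=3): slope 4, span 2
Factored form: p(x) = 3 ⊗ (x ⊕ (-4)) ⊗ (x ⊕ (-4))
Answer: roots = -4 (mult 2)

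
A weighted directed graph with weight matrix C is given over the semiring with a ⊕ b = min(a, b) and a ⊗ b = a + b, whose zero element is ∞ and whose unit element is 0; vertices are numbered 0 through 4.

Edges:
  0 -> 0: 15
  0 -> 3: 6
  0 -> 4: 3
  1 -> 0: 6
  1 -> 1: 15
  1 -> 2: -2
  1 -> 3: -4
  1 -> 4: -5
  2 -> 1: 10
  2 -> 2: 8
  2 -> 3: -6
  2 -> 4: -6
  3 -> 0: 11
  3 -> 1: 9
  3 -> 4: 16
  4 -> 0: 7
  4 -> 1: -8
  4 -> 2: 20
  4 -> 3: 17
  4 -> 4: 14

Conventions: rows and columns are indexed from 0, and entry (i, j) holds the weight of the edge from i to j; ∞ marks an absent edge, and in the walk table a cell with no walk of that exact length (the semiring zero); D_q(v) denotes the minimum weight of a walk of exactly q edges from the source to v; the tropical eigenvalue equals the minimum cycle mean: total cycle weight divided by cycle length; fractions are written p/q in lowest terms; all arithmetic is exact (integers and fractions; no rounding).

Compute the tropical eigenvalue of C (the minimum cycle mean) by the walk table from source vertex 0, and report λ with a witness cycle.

q=0: [0, ∞, ∞, ∞, ∞]
q=1: [15, ∞, ∞, 6, 3]
q=2: [10, -5, 23, 20, 17]
q=3: [1, 9, -7, -9, -10]
q=4: [-3, -18, 1, -13, -13]
q=5: [-12, -21, -20, -22, -23]
Optimal cycle mean attained by: cycle 1->4->1, total (-5) + (-8), length 2.
Answer: λ = -13/2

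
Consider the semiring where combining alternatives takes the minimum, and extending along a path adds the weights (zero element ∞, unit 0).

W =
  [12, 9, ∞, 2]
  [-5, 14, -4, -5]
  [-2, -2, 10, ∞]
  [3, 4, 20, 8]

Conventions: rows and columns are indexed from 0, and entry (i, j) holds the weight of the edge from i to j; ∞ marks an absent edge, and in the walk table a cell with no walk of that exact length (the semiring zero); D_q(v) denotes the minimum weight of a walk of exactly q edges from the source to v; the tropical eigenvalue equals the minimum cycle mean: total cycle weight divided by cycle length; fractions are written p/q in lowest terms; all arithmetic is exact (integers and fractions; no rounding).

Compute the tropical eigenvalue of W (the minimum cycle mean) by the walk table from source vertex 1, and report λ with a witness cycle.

q=0: [∞, 0, ∞, ∞]
q=1: [-5, 14, -4, -5]
q=2: [-6, -6, 6, -3]
q=3: [-11, 1, -10, -11]
q=4: [-12, -12, -3, -9]
Optimal cycle mean attained by: cycle 1->2->1, total (-4) + (-2), length 2.
Answer: λ = -3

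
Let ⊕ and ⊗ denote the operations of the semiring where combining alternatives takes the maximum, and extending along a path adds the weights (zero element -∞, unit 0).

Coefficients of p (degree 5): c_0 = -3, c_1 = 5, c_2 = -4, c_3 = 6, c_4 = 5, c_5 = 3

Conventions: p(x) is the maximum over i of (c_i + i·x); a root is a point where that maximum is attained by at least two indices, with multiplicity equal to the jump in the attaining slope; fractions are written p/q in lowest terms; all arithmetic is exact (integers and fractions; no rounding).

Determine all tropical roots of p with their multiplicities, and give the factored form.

hull edge (i=0, c=-3) to (i=1, c=5): slope 8, span 1
hull edge (i=1, c=5) to (i=3, c=6): slope 1/2, span 2
hull edge (i=3, c=6) to (i=4, c=5): slope -1, span 1
hull edge (i=4, c=5) to (i=5, c=3): slope -2, span 1
Factored form: p(x) = 3 ⊗ (x ⊕ (-8)) ⊗ (x ⊕ (-1/2)) ⊗ (x ⊕ (-1/2)) ⊗ (x ⊕ 1) ⊗ (x ⊕ 2)
Answer: roots = -8 (mult 1), -1/2 (mult 2), 1 (mult 1), 2 (mult 1)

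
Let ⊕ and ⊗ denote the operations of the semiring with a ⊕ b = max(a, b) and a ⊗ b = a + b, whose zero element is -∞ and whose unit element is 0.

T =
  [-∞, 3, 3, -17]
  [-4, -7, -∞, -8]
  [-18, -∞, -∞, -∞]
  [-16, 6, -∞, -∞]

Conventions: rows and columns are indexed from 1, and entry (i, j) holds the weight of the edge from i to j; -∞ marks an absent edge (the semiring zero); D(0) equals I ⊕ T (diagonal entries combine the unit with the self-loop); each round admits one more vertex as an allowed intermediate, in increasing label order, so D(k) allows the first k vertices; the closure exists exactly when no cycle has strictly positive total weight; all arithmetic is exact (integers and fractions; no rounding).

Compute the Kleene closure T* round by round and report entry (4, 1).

D(0):
  [0, 3, 3, -17]
  [-4, 0, -∞, -8]
  [-18, -∞, 0, -∞]
  [-16, 6, -∞, 0]
D(1):
  [0, 3, 3, -17]
  [-4, 0, -1, -8]
  [-18, -15, 0, -35]
  [-16, 6, -13, 0]
D(2):
  [0, 3, 3, -5]
  [-4, 0, -1, -8]
  [-18, -15, 0, -23]
  [2, 6, 5, 0]
D(3):
  [0, 3, 3, -5]
  [-4, 0, -1, -8]
  [-18, -15, 0, -23]
  [2, 6, 5, 0]
D(4):
  [0, 3, 3, -5]
  [-4, 0, -1, -8]
  [-18, -15, 0, -23]
  [2, 6, 5, 0]
Answer: T*[4][1] = 2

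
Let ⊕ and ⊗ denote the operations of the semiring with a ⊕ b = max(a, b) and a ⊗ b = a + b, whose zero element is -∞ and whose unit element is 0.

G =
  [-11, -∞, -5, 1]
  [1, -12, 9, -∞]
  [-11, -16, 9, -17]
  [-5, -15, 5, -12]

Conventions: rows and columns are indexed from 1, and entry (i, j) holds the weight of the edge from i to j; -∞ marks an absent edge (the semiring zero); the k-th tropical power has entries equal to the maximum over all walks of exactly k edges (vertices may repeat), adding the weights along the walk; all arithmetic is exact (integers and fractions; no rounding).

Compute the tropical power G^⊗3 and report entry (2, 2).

G^⊗2:
  [-4, -14, 6, -10]
  [-2, -7, 18, 2]
  [-2, -7, 18, -8]
  [-6, -11, 14, -4]
G^⊗3:
  [-5, -10, 15, -3]
  [7, 2, 27, 1]
  [7, 2, 27, 1]
  [3, -2, 23, -3]
Key observation: the optimum is the walk 2->3->3->2, with weight 9 + 9 + (-16) = 2.
Optimal value attained by: walk 2->3->3->2.
Answer: (G^⊗3)[2][2] = 2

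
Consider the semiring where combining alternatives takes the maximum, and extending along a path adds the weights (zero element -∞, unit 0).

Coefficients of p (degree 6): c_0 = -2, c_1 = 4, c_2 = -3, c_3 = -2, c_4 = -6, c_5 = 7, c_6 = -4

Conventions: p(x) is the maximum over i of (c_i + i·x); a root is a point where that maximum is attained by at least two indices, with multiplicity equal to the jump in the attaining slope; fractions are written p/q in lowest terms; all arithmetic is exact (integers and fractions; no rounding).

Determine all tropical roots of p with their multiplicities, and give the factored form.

hull edge (i=0, c=-2) to (i=1, c=4): slope 6, span 1
hull edge (i=1, c=4) to (i=5, c=7): slope 3/4, span 4
hull edge (i=5, c=7) to (i=6, c=-4): slope -11, span 1
Factored form: p(x) = -4 ⊗ (x ⊕ (-6)) ⊗ (x ⊕ (-3/4)) ⊗ (x ⊕ (-3/4)) ⊗ (x ⊕ (-3/4)) ⊗ (x ⊕ (-3/4)) ⊗ (x ⊕ 11)
Answer: roots = -6 (mult 1), -3/4 (mult 4), 11 (mult 1)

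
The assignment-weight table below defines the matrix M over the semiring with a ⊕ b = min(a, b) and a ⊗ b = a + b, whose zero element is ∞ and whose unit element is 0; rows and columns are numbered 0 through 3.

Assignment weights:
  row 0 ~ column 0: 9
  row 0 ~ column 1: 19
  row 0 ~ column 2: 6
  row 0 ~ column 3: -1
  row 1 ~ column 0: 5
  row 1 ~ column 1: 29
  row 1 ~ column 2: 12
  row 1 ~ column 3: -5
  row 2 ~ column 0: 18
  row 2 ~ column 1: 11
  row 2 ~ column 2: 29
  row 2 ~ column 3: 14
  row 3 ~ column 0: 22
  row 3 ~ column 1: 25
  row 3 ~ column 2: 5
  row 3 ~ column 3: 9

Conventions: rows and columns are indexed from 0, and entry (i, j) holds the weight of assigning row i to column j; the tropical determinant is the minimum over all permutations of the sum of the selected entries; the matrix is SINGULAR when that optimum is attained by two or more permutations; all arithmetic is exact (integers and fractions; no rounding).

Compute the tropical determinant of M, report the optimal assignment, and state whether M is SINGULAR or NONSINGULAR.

σ = (0, 1, 2, 3): 9 + 29 + 29 + 9 = 76
σ = (0, 1, 3, 2): 9 + 29 + 14 + 5 = 57
σ = (0, 2, 1, 3): 9 + 12 + 11 + 9 = 41
σ = (0, 2, 3, 1): 9 + 12 + 14 + 25 = 60
σ = (0, 3, 1, 2): 9 + (-5) + 11 + 5 = 20
σ = (0, 3, 2, 1): 9 + (-5) + 29 + 25 = 58
σ = (1, 0, 2, 3): 19 + 5 + 29 + 9 = 62
σ = (1, 0, 3, 2): 19 + 5 + 14 + 5 = 43
σ = (1, 2, 0, 3): 19 + 12 + 18 + 9 = 58
σ = (1, 2, 3, 0): 19 + 12 + 14 + 22 = 67
σ = (1, 3, 0, 2): 19 + (-5) + 18 + 5 = 37
σ = (1, 3, 2, 0): 19 + (-5) + 29 + 22 = 65
σ = (2, 0, 1, 3): 6 + 5 + 11 + 9 = 31
σ = (2, 0, 3, 1): 6 + 5 + 14 + 25 = 50
σ = (2, 1, 0, 3): 6 + 29 + 18 + 9 = 62
σ = (2, 1, 3, 0): 6 + 29 + 14 + 22 = 71
σ = (2, 3, 0, 1): 6 + (-5) + 18 + 25 = 44
σ = (2, 3, 1, 0): 6 + (-5) + 11 + 22 = 34
σ = (3, 0, 1, 2): (-1) + 5 + 11 + 5 = 20
σ = (3, 0, 2, 1): (-1) + 5 + 29 + 25 = 58
σ = (3, 1, 0, 2): (-1) + 29 + 18 + 5 = 51
σ = (3, 1, 2, 0): (-1) + 29 + 29 + 22 = 79
σ = (3, 2, 0, 1): (-1) + 12 + 18 + 25 = 54
σ = (3, 2, 1, 0): (-1) + 12 + 11 + 22 = 44
Optimal value attained by: σ = (0, 3, 1, 2).
Answer: det⊕(M) = 20; verdict: SINGULAR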